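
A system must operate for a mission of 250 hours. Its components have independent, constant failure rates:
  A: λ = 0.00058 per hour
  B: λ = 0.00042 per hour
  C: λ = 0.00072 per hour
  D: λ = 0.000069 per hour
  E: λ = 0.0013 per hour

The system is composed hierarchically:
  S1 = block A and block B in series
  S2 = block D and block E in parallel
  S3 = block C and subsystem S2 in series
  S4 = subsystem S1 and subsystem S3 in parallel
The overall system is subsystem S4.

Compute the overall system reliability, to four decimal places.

R(A) = exp(−0.00058 × 250) = 0.865022
R(B) = exp(−0.00042 × 250) = 0.900325
R(C) = exp(−0.00072 × 250) = 0.835270
R(D) = exp(−0.000069 × 250) = 0.982898
R(E) = exp(−0.0013 × 250) = 0.722527
Series (A and B): 0.865022 × 0.900325 = 0.778801
Parallel (D and E): 1 − (1 − 0.982898)(1 − 0.722527) = 0.995255
Series (C and [0.995255]): 0.835270 × 0.995255 = 0.831307
Parallel ([0.778801] and [0.831307]): 1 − (1 − 0.778801)(1 − 0.831307) = 0.9627

0.9627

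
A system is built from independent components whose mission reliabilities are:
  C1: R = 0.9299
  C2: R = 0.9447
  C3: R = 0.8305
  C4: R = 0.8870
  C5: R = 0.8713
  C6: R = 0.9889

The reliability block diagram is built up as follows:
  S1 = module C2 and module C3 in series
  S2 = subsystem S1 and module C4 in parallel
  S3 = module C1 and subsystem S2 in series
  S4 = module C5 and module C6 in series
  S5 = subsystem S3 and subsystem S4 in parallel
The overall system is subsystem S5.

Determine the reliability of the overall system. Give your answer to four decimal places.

0.9872

Series (C2 and C3): 0.944700 × 0.830500 = 0.784573
Parallel ([0.784573] and C4): 1 − (1 − 0.784573)(1 − 0.887000) = 0.975657
Series (C1 and [0.975657]): 0.929900 × 0.975657 = 0.907263
Series (C5 and C6): 0.871300 × 0.988900 = 0.861629
Parallel ([0.907263] and [0.861629]): 1 − (1 − 0.907263)(1 − 0.861629) = 0.9872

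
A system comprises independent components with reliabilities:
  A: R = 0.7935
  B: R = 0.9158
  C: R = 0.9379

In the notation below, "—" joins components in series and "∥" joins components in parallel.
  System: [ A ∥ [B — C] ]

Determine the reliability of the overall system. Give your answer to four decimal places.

0.9709

Series (B and C): 0.915800 × 0.937900 = 0.858929
Parallel (A and [0.858929]): 1 − (1 − 0.793500)(1 − 0.858929) = 0.9709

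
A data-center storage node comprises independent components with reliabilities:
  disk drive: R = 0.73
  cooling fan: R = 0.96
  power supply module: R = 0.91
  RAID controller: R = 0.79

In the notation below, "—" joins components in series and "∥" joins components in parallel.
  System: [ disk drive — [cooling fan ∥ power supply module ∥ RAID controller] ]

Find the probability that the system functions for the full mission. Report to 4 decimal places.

0.7294

Parallel (cooling fan, power supply module, and RAID controller): 1 − (1 − 0.960000)(1 − 0.910000)(1 − 0.790000) = 0.999244
Series (disk drive and [0.999244]): 0.730000 × 0.999244 = 0.7294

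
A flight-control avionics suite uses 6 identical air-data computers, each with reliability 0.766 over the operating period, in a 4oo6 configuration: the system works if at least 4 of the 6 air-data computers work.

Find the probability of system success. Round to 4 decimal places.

R = Σ_{i=4}^{6} C(6,i) p^i (1−p)^{6−i} with p = 0.766
C(6,4)·0.766^4·0.234^2 = 0.282773
C(6,5)·0.766^5·0.234^1 = 0.370264
C(6,6)·0.766^6·0.234^0 = 0.202010
Sum = 0.8550

0.8550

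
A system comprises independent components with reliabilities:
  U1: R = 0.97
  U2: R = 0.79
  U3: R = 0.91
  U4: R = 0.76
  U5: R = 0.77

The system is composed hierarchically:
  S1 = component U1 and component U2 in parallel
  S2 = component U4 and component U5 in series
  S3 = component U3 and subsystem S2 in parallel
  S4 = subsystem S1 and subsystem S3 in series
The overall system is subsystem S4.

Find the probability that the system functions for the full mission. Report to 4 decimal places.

Parallel (U1 and U2): 1 − (1 − 0.970000)(1 − 0.790000) = 0.993700
Series (U4 and U5): 0.760000 × 0.770000 = 0.585200
Parallel (U3 and [0.585200]): 1 − (1 − 0.910000)(1 − 0.585200) = 0.962668
Series ([0.993700] and [0.962668]): 0.993700 × 0.962668 = 0.9566

0.9566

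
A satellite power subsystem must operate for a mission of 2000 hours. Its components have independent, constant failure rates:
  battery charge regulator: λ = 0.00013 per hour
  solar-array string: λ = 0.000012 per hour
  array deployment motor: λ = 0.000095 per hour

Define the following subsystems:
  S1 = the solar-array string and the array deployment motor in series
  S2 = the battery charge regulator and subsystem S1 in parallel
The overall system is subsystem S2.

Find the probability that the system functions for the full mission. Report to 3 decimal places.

0.956

R(battery charge regulator) = exp(−0.00013 × 2000) = 0.77105
R(solar-array string) = exp(−0.000012 × 2000) = 0.97629
R(array deployment motor) = exp(−0.000095 × 2000) = 0.82696
Series (solar-array string and array deployment motor): 0.97629 × 0.82696 = 0.80735
Parallel (battery charge regulator and [0.80735]): 1 − (1 − 0.77105)(1 − 0.80735) = 0.956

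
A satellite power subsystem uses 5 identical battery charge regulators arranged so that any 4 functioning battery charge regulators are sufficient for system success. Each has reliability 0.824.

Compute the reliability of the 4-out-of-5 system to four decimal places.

0.7856

R = Σ_{i=4}^{5} C(5,i) p^i (1−p)^{5−i} with p = 0.824
C(5,4)·0.824^4·0.176^1 = 0.405687
C(5,5)·0.824^5·0.176^0 = 0.379871
Sum = 0.7856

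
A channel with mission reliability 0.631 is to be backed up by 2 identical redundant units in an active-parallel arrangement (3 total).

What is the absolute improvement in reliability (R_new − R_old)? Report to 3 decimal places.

0.319

R_before = 0.631
R_after = 1 − (1 − 0.631)^3 = 0.950
ΔR = 0.950 − 0.631 = 0.319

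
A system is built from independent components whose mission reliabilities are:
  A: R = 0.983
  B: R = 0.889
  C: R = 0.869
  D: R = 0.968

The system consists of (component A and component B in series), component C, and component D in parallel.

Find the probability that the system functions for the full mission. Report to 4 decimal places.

Series (A and B): 0.983000 × 0.889000 = 0.873887
Parallel ([0.873887], C, and D): 1 − (1 − 0.873887)(1 − 0.869000)(1 − 0.968000) = 0.9995

0.9995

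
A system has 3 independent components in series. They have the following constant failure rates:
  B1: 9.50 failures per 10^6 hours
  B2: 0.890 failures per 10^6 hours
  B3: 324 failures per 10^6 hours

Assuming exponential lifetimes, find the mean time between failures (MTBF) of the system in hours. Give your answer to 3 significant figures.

Series of exponential components: λ_sys = Σ λ_i
λ_sys = 0.00000950 + 0.000000890 + 0.000324 = 3.3439e-04 /h
MTBF = 1 / λ_sys = 2990 h

2990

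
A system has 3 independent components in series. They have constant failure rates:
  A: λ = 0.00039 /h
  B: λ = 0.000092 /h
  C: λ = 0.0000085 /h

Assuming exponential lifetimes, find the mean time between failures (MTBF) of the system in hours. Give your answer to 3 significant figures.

Series of exponential components: λ_sys = Σ λ_i
λ_sys = 0.00039 + 0.000092 + 0.0000085 = 4.9050e-04 /h
MTBF = 1 / λ_sys = 2040 h

2040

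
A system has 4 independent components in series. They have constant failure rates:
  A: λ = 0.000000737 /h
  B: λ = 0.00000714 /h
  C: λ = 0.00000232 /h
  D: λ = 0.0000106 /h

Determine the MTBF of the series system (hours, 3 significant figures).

Series of exponential components: λ_sys = Σ λ_i
λ_sys = 0.000000737 + 0.00000714 + 0.00000232 + 0.0000106 = 2.0797e-05 /h
MTBF = 1 / λ_sys = 48100 h

48100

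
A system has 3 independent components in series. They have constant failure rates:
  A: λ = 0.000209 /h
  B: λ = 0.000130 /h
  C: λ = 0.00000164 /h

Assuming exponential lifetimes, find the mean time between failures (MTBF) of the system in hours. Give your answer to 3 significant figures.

2940

Series of exponential components: λ_sys = Σ λ_i
λ_sys = 0.000209 + 0.000130 + 0.00000164 = 3.4064e-04 /h
MTBF = 1 / λ_sys = 2940 h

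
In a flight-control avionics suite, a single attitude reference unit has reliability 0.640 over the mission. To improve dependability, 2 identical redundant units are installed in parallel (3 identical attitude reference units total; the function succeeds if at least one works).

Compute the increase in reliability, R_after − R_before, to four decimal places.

0.3133

R_before = 0.640
R_after = 1 − (1 − 0.640)^3 = 0.9533
ΔR = 0.9533 − 0.640 = 0.3133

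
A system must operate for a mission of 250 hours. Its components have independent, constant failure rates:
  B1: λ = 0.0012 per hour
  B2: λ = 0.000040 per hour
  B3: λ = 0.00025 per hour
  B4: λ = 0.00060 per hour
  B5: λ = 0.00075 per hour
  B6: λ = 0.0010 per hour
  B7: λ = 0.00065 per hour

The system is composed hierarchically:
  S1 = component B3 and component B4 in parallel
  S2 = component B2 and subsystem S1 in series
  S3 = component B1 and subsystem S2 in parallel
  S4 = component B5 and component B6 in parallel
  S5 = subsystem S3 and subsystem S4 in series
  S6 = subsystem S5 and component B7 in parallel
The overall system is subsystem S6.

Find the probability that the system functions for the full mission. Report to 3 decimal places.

0.994

R(B1) = exp(−0.0012 × 250) = 0.74082
R(B2) = exp(−0.000040 × 250) = 0.99005
R(B3) = exp(−0.00025 × 250) = 0.93941
R(B4) = exp(−0.00060 × 250) = 0.86071
R(B5) = exp(−0.00075 × 250) = 0.82903
R(B6) = exp(−0.0010 × 250) = 0.77880
R(B7) = exp(−0.00065 × 250) = 0.85002
Parallel (B3 and B4): 1 − (1 − 0.93941)(1 − 0.86071) = 0.99156
Series (B2 and [0.99156]): 0.99005 × 0.99156 = 0.98169
Parallel (B1 and [0.98169]): 1 − (1 − 0.74082)(1 − 0.98169) = 0.99525
Parallel (B5 and B6): 1 − (1 − 0.82903)(1 − 0.77880) = 0.96218
Series ([0.99525] and [0.96218]): 0.99525 × 0.96218 = 0.95761
Parallel ([0.95761] and B7): 1 − (1 − 0.95761)(1 − 0.85002) = 0.994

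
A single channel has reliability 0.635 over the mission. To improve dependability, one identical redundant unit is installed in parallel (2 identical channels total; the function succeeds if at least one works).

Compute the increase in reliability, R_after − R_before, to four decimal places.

R_before = 0.635
R_after = 1 − (1 − 0.635)^2 = 0.8668
ΔR = 0.8668 − 0.635 = 0.2318

0.2318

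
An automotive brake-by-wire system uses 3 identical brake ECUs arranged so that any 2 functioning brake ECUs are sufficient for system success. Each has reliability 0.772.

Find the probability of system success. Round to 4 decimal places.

0.8678

R = Σ_{i=2}^{3} C(3,i) p^i (1−p)^{3−i} with p = 0.772
C(3,2)·0.772^2·0.228^1 = 0.407653
C(3,3)·0.772^3·0.228^0 = 0.460100
Sum = 0.8678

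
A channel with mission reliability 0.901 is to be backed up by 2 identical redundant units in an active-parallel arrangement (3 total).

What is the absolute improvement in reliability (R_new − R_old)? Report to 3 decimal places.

0.098

R_before = 0.901
R_after = 1 − (1 − 0.901)^3 = 0.999
ΔR = 0.999 − 0.901 = 0.098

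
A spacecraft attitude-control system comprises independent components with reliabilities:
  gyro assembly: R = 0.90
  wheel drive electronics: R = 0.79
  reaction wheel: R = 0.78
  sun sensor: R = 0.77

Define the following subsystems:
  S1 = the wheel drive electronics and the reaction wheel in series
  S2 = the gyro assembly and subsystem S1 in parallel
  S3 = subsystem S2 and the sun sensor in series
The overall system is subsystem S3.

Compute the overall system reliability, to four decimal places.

Series (wheel drive electronics and reaction wheel): 0.790000 × 0.780000 = 0.616200
Parallel (gyro assembly and [0.616200]): 1 − (1 − 0.900000)(1 − 0.616200) = 0.961620
Series ([0.961620] and sun sensor): 0.961620 × 0.770000 = 0.7404

0.7404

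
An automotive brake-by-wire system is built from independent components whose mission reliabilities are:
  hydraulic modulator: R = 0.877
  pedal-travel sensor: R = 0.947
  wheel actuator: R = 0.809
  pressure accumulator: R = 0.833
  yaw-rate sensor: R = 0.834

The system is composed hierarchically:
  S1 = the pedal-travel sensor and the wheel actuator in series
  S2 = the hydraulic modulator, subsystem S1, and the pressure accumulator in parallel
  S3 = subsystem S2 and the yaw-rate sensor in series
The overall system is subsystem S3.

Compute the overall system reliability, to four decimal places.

0.8300

Series (pedal-travel sensor and wheel actuator): 0.947000 × 0.809000 = 0.766123
Parallel (hydraulic modulator, [0.766123], and pressure accumulator): 1 − (1 − 0.877000)(1 − 0.766123)(1 − 0.833000) = 0.995196
Series ([0.995196] and yaw-rate sensor): 0.995196 × 0.834000 = 0.8300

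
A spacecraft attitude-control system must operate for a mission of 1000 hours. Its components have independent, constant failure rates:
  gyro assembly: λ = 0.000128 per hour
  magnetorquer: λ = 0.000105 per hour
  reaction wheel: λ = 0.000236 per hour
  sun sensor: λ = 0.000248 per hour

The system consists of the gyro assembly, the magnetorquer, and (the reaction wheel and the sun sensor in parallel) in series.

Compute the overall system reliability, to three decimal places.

R(gyro assembly) = exp(−0.000128 × 1000) = 0.87985
R(magnetorquer) = exp(−0.000105 × 1000) = 0.90032
R(reaction wheel) = exp(−0.000236 × 1000) = 0.78978
R(sun sensor) = exp(−0.000248 × 1000) = 0.78036
Parallel (reaction wheel and sun sensor): 1 − (1 − 0.78978)(1 − 0.78036) = 0.95383
Series (gyro assembly, magnetorquer, and [0.95383]): 0.87985 × 0.90032 × 0.95383 = 0.756

0.756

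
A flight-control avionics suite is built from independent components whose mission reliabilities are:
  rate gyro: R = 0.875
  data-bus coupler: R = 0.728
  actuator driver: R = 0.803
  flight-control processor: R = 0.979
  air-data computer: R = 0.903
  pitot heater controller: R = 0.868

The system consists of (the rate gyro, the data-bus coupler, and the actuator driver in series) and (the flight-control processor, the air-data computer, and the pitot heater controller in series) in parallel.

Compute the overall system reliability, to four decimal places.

0.8864

Series (rate gyro, data-bus coupler, and actuator driver): 0.875000 × 0.728000 × 0.803000 = 0.511511
Series (flight-control processor, air-data computer, and pitot heater controller): 0.979000 × 0.903000 × 0.868000 = 0.767344
Parallel ([0.511511] and [0.767344]): 1 − (1 − 0.511511)(1 − 0.767344) = 0.8864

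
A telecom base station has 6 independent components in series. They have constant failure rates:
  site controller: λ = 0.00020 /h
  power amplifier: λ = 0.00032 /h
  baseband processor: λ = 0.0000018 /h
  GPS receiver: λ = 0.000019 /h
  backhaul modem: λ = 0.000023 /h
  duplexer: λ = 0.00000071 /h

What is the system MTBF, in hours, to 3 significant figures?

1770

Series of exponential components: λ_sys = Σ λ_i
λ_sys = 0.00020 + 0.00032 + 0.0000018 + 0.000019 + 0.000023 + 0.00000071 = 5.6451e-04 /h
MTBF = 1 / λ_sys = 1770 h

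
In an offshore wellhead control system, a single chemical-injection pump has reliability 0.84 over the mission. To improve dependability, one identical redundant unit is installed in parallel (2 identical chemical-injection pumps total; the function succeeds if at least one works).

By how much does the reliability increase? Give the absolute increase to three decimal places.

0.134

R_before = 0.84
R_after = 1 − (1 − 0.84)^2 = 0.974
ΔR = 0.974 − 0.84 = 0.134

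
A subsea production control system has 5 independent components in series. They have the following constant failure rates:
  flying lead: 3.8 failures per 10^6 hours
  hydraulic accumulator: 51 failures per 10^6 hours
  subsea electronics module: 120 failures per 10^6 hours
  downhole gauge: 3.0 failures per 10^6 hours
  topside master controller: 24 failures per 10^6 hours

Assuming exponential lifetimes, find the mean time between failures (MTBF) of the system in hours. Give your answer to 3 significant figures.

Series of exponential components: λ_sys = Σ λ_i
λ_sys = 0.0000038 + 0.000051 + 0.00012 + 0.0000030 + 0.000024 = 2.0180e-04 /h
MTBF = 1 / λ_sys = 4960 h

4960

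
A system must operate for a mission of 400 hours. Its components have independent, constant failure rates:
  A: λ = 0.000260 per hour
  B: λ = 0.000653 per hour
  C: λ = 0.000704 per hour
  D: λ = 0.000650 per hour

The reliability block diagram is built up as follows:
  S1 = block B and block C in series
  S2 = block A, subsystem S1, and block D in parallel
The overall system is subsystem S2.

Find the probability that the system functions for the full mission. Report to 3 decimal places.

0.991

R(A) = exp(−0.000260 × 400) = 0.90123
R(B) = exp(−0.000653 × 400) = 0.77013
R(C) = exp(−0.000704 × 400) = 0.75458
R(D) = exp(−0.000650 × 400) = 0.77105
Series (B and C): 0.77013 × 0.75458 = 0.58112
Parallel (A, [0.58112], and D): 1 − (1 − 0.90123)(1 − 0.58112)(1 − 0.77105) = 0.991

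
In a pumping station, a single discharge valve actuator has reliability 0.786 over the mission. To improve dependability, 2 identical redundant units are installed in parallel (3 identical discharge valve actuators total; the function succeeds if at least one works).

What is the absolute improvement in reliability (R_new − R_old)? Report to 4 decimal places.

0.2042

R_before = 0.786
R_after = 1 − (1 − 0.786)^3 = 0.9902
ΔR = 0.9902 − 0.786 = 0.2042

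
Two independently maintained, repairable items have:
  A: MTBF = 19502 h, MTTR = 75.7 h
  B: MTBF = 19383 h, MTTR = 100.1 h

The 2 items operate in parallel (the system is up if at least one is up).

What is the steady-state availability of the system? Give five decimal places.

A(A) = MTBF/(MTBF+MTTR) = 19502/(19502+75.7) = 0.996133
A(B) = MTBF/(MTBF+MTTR) = 19383/(19383+100.1) = 0.994862
Parallel availability: 1 − (1 − 0.996133)(1 − 0.994862) = 0.99998

0.99998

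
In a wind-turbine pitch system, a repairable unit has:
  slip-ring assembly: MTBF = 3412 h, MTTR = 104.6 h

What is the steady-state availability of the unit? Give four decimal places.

A(slip-ring assembly) = MTBF/(MTBF+MTTR) = 3412/(3412+104.6) = 0.9703

0.9703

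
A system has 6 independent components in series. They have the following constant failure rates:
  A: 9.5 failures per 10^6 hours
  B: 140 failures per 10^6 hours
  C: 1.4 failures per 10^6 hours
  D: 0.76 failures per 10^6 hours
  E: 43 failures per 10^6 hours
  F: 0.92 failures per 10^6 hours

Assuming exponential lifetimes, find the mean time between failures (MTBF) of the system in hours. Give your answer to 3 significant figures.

Series of exponential components: λ_sys = Σ λ_i
λ_sys = 0.0000095 + 0.00014 + 0.0000014 + 0.00000076 + 0.000043 + 0.00000092 = 1.9558e-04 /h
MTBF = 1 / λ_sys = 5110 h

5110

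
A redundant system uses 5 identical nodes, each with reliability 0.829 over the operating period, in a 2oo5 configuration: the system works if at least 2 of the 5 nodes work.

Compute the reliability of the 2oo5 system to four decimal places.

0.9963

R = Σ_{i=2}^{5} C(5,i) p^i (1−p)^{5−i} with p = 0.829
C(5,2)·0.829^2·0.171^3 = 0.034364
C(5,3)·0.829^3·0.171^2 = 0.166593
C(5,4)·0.829^4·0.171^1 = 0.403817
C(5,5)·0.829^5·0.171^0 = 0.391537
Sum = 0.9963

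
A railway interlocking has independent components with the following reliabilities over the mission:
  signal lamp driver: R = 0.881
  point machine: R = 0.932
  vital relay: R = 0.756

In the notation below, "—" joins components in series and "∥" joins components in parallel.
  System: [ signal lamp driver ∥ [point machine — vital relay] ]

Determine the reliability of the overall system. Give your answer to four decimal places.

Series (point machine and vital relay): 0.932000 × 0.756000 = 0.704592
Parallel (signal lamp driver and [0.704592]): 1 − (1 − 0.881000)(1 − 0.704592) = 0.9648

0.9648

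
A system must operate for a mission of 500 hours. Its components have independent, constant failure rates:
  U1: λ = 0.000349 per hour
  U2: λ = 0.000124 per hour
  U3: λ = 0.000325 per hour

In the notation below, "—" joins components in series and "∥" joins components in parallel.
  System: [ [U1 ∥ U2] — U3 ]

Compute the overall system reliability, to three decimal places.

R(U1) = exp(−0.000349 × 500) = 0.83988
R(U2) = exp(−0.000124 × 500) = 0.93988
R(U3) = exp(−0.000325 × 500) = 0.85002
Parallel (U1 and U2): 1 − (1 − 0.83988)(1 − 0.93988) = 0.99037
Series ([0.99037] and U3): 0.99037 × 0.85002 = 0.842

0.842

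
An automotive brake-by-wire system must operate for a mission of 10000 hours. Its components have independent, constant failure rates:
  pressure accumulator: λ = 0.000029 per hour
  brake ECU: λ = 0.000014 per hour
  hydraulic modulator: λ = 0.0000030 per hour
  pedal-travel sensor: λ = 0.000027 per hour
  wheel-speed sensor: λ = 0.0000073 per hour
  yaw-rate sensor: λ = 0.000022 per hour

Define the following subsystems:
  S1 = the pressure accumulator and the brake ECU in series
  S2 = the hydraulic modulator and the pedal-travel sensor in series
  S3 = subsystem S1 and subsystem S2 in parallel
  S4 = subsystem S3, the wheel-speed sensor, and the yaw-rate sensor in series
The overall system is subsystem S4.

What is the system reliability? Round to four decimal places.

R(pressure accumulator) = exp(−0.000029 × 10000) = 0.748264
R(brake ECU) = exp(−0.000014 × 10000) = 0.869358
R(hydraulic modulator) = exp(−0.0000030 × 10000) = 0.970446
R(pedal-travel sensor) = exp(−0.000027 × 10000) = 0.763379
R(wheel-speed sensor) = exp(−0.0000073 × 10000) = 0.929601
R(yaw-rate sensor) = exp(−0.000022 × 10000) = 0.802519
Series (pressure accumulator and brake ECU): 0.748264 × 0.869358 = 0.650509
Series (hydraulic modulator and pedal-travel sensor): 0.970446 × 0.763379 = 0.740818
Parallel ([0.650509] and [0.740818]): 1 − (1 − 0.650509)(1 − 0.740818) = 0.909418
Series ([0.909418], wheel-speed sensor, and yaw-rate sensor): 0.909418 × 0.929601 × 0.802519 = 0.6784

0.6784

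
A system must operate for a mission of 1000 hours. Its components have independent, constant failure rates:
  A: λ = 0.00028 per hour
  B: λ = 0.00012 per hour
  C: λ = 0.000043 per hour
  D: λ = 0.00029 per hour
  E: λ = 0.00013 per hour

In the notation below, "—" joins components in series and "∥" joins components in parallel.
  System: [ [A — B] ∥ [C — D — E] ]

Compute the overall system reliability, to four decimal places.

0.8778

R(A) = exp(−0.00028 × 1000) = 0.755784
R(B) = exp(−0.00012 × 1000) = 0.886920
R(C) = exp(−0.000043 × 1000) = 0.957911
R(D) = exp(−0.00029 × 1000) = 0.748264
R(E) = exp(−0.00013 × 1000) = 0.878095
Series (A and B): 0.755784 × 0.886920 = 0.670320
Series (C, D, and E): 0.957911 × 0.748264 × 0.878095 = 0.629392
Parallel ([0.670320] and [0.629392]): 1 − (1 − 0.670320)(1 − 0.629392) = 0.8778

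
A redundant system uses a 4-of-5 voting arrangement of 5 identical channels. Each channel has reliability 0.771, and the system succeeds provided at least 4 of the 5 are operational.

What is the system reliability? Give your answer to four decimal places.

0.6770

R = Σ_{i=4}^{5} C(5,i) p^i (1−p)^{5−i} with p = 0.771
C(5,4)·0.771^4·0.229^1 = 0.404597
C(5,5)·0.771^5·0.229^0 = 0.272441
Sum = 0.6770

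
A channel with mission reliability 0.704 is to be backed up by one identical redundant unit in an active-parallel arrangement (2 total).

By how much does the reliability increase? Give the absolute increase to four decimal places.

0.2084

R_before = 0.704
R_after = 1 − (1 − 0.704)^2 = 0.9124
ΔR = 0.9124 − 0.704 = 0.2084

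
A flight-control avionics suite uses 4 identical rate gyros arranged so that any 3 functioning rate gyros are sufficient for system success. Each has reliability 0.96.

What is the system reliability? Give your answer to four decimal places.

R = Σ_{i=3}^{4} C(4,i) p^i (1−p)^{4−i} with p = 0.96
C(4,3)·0.96^3·0.04^1 = 0.141558
C(4,4)·0.96^4·0.04^0 = 0.849347
Sum = 0.9909

0.9909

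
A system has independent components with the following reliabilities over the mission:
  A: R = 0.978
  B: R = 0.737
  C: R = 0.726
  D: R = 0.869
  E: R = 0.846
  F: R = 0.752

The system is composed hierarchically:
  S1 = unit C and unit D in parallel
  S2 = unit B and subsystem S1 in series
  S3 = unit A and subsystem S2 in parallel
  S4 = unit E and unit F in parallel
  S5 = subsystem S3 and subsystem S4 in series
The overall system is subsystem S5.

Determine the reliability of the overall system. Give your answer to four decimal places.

0.9557

Parallel (C and D): 1 − (1 − 0.726000)(1 − 0.869000) = 0.964106
Series (B and [0.964106]): 0.737000 × 0.964106 = 0.710546
Parallel (A and [0.710546]): 1 − (1 − 0.978000)(1 − 0.710546) = 0.993632
Parallel (E and F): 1 − (1 − 0.846000)(1 − 0.752000) = 0.961808
Series ([0.993632] and [0.961808]): 0.993632 × 0.961808 = 0.9557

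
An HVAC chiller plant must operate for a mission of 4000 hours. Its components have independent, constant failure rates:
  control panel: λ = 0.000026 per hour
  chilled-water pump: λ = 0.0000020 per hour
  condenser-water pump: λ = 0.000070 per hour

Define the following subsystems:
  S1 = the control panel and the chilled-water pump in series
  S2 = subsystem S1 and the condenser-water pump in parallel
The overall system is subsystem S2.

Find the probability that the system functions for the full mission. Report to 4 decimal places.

R(control panel) = exp(−0.000026 × 4000) = 0.901225
R(chilled-water pump) = exp(−0.0000020 × 4000) = 0.992032
R(condenser-water pump) = exp(−0.000070 × 4000) = 0.755784
Series (control panel and chilled-water pump): 0.901225 × 0.992032 = 0.894044
Parallel ([0.894044] and condenser-water pump): 1 − (1 − 0.894044)(1 − 0.755784) = 0.9741

0.9741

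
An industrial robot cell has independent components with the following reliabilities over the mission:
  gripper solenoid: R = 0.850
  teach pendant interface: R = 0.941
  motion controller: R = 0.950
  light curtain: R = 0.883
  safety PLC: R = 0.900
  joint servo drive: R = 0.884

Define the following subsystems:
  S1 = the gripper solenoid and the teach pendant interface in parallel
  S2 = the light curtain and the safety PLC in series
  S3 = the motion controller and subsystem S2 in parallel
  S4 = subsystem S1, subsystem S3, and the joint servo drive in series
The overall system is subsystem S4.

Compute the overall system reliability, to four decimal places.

0.8672

Parallel (gripper solenoid and teach pendant interface): 1 − (1 − 0.850000)(1 − 0.941000) = 0.991150
Series (light curtain and safety PLC): 0.883000 × 0.900000 = 0.794700
Parallel (motion controller and [0.794700]): 1 − (1 − 0.950000)(1 − 0.794700) = 0.989735
Series ([0.991150], [0.989735], and joint servo drive): 0.991150 × 0.989735 × 0.884000 = 0.8672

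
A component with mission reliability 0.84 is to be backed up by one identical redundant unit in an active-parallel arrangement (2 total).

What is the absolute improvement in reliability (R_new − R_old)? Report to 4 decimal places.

R_before = 0.84
R_after = 1 − (1 − 0.84)^2 = 0.9744
ΔR = 0.9744 − 0.84 = 0.1344

0.1344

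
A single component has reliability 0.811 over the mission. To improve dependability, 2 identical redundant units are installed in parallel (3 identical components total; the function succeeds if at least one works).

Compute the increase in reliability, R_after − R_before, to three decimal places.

0.182

R_before = 0.811
R_after = 1 − (1 − 0.811)^3 = 0.993
ΔR = 0.993 − 0.811 = 0.182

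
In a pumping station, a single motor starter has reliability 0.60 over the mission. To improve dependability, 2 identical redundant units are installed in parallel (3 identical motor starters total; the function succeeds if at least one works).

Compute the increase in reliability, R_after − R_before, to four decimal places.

R_before = 0.60
R_after = 1 − (1 − 0.60)^3 = 0.9360
ΔR = 0.9360 − 0.60 = 0.3360

0.3360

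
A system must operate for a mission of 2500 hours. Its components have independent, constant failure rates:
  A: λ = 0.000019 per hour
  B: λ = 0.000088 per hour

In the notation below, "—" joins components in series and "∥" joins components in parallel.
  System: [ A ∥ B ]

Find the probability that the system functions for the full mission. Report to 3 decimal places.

R(A) = exp(−0.000019 × 2500) = 0.95361
R(B) = exp(−0.000088 × 2500) = 0.80252
Parallel (A and B): 1 − (1 − 0.95361)(1 − 0.80252) = 0.991

0.991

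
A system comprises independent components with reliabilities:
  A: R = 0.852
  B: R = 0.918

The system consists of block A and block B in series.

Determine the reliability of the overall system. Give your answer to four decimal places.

0.7821

Series (A and B): 0.852000 × 0.918000 = 0.7821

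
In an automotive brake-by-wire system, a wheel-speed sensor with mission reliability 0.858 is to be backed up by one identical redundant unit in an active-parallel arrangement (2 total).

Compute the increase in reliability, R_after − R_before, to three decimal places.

0.122

R_before = 0.858
R_after = 1 − (1 − 0.858)^2 = 0.980
ΔR = 0.980 − 0.858 = 0.122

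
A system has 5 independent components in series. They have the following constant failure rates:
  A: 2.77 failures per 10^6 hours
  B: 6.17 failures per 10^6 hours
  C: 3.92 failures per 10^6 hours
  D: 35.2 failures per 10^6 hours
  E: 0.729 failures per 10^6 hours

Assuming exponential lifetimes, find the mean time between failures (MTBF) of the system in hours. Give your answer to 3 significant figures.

Series of exponential components: λ_sys = Σ λ_i
λ_sys = 0.00000277 + 0.00000617 + 0.00000392 + 0.0000352 + 0.000000729 = 4.8789e-05 /h
MTBF = 1 / λ_sys = 20500 h

20500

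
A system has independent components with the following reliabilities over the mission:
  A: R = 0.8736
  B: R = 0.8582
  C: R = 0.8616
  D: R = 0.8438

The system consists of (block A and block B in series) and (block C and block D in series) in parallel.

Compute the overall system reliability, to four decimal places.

Series (A and B): 0.873600 × 0.858200 = 0.749724
Series (C and D): 0.861600 × 0.843800 = 0.727018
Parallel ([0.749724] and [0.727018]): 1 − (1 − 0.749724)(1 − 0.727018) = 0.9317

0.9317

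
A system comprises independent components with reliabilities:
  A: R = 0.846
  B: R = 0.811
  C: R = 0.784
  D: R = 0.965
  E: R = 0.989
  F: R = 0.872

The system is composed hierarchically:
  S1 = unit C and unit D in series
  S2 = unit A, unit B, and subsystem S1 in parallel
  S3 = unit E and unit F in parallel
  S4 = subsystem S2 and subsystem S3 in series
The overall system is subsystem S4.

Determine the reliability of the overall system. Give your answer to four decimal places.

Series (C and D): 0.784000 × 0.965000 = 0.756560
Parallel (A, B, and [0.756560]): 1 − (1 − 0.846000)(1 − 0.811000)(1 − 0.756560) = 0.992914
Parallel (E and F): 1 − (1 − 0.989000)(1 − 0.872000) = 0.998592
Series ([0.992914] and [0.998592]): 0.992914 × 0.998592 = 0.9915

0.9915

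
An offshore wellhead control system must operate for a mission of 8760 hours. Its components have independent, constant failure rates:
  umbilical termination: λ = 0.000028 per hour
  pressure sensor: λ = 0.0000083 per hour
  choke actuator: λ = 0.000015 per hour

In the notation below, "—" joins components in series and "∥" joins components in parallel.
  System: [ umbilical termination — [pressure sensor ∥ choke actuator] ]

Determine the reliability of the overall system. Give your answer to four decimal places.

R(umbilical termination) = exp(−0.000028 × 8760) = 0.782485
R(pressure sensor) = exp(−0.0000083 × 8760) = 0.929872
R(choke actuator) = exp(−0.000015 × 8760) = 0.876867
Parallel (pressure sensor and choke actuator): 1 − (1 − 0.929872)(1 − 0.876867) = 0.991365
Series (umbilical termination and [0.991365]): 0.782485 × 0.991365 = 0.7757

0.7757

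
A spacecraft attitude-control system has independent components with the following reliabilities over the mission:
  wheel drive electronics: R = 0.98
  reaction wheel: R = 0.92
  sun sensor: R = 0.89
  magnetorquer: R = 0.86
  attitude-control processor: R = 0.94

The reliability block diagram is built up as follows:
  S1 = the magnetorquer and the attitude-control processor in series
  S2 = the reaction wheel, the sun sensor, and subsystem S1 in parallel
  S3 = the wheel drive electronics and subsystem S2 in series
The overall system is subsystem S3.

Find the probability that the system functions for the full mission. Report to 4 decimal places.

Series (magnetorquer and attitude-control processor): 0.860000 × 0.940000 = 0.808400
Parallel (reaction wheel, sun sensor, and [0.808400]): 1 − (1 − 0.920000)(1 − 0.890000)(1 − 0.808400) = 0.998314
Series (wheel drive electronics and [0.998314]): 0.980000 × 0.998314 = 0.9783

0.9783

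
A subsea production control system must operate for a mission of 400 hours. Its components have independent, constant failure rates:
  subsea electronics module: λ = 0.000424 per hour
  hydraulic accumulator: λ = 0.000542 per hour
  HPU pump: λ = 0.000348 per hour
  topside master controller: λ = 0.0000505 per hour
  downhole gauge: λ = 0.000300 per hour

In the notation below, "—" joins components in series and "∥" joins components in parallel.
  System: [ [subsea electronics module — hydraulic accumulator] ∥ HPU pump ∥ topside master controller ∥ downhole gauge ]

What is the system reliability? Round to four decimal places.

R(subsea electronics module) = exp(−0.000424 × 400) = 0.844002
R(hydraulic accumulator) = exp(−0.000542 × 400) = 0.805091
R(HPU pump) = exp(−0.000348 × 400) = 0.870054
R(topside master controller) = exp(−0.0000505 × 400) = 0.980003
R(downhole gauge) = exp(−0.000300 × 400) = 0.886920
Series (subsea electronics module and hydraulic accumulator): 0.844002 × 0.805091 = 0.679498
Parallel ([0.679498], HPU pump, topside master controller, and downhole gauge): 1 − (1 − 0.679498)(1 − 0.870054)(1 − 0.980003)(1 − 0.886920) = 0.9999

0.9999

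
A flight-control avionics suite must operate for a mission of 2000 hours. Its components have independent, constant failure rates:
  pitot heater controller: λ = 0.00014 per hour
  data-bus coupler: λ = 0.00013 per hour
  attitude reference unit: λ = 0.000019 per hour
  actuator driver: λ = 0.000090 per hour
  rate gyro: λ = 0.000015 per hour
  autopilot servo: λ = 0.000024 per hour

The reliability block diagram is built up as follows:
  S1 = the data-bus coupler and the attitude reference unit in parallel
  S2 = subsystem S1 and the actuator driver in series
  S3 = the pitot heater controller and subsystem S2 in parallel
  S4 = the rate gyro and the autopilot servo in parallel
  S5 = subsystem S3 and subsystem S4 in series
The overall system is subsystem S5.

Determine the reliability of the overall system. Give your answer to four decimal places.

0.9567

R(pitot heater controller) = exp(−0.00014 × 2000) = 0.755784
R(data-bus coupler) = exp(−0.00013 × 2000) = 0.771052
R(attitude reference unit) = exp(−0.000019 × 2000) = 0.962713
R(actuator driver) = exp(−0.000090 × 2000) = 0.835270
R(rate gyro) = exp(−0.000015 × 2000) = 0.970446
R(autopilot servo) = exp(−0.000024 × 2000) = 0.953134
Parallel (data-bus coupler and attitude reference unit): 1 − (1 − 0.771052)(1 − 0.962713) = 0.991463
Series ([0.991463] and actuator driver): 0.991463 × 0.835270 = 0.828139
Parallel (pitot heater controller and [0.828139]): 1 − (1 − 0.755784)(1 − 0.828139) = 0.958029
Parallel (rate gyro and autopilot servo): 1 − (1 − 0.970446)(1 − 0.953134) = 0.998615
Series ([0.958029] and [0.998615]): 0.958029 × 0.998615 = 0.9567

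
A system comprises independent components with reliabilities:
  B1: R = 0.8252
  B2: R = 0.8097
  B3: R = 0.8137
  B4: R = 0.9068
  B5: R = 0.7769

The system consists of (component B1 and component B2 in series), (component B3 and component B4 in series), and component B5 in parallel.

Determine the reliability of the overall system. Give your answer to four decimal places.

Series (B1 and B2): 0.825200 × 0.809700 = 0.668164
Series (B3 and B4): 0.813700 × 0.906800 = 0.737863
Parallel ([0.668164], [0.737863], and B5): 1 − (1 − 0.668164)(1 − 0.737863)(1 − 0.776900) = 0.9806

0.9806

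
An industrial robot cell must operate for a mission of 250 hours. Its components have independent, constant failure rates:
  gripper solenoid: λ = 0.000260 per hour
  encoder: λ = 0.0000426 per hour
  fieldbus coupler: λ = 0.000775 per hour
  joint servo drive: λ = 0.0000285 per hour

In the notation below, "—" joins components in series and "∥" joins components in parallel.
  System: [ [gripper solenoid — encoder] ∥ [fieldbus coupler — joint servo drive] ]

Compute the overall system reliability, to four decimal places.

R(gripper solenoid) = exp(−0.000260 × 250) = 0.937067
R(encoder) = exp(−0.0000426 × 250) = 0.989407
R(fieldbus coupler) = exp(−0.000775 × 250) = 0.823864
R(joint servo drive) = exp(−0.0000285 × 250) = 0.992900
Series (gripper solenoid and encoder): 0.937067 × 0.989407 = 0.927141
Series (fieldbus coupler and joint servo drive): 0.823864 × 0.992900 = 0.818015
Parallel ([0.927141] and [0.818015]): 1 − (1 − 0.927141)(1 − 0.818015) = 0.9867

0.9867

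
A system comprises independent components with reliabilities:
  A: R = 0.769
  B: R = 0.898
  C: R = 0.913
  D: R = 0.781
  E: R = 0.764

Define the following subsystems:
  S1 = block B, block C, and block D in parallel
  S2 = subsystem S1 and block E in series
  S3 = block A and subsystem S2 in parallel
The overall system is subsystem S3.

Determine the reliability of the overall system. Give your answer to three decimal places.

Parallel (B, C, and D): 1 − (1 − 0.89800)(1 − 0.91300)(1 − 0.78100) = 0.99806
Series ([0.99806] and E): 0.99806 × 0.76400 = 0.76252
Parallel (A and [0.76252]): 1 − (1 − 0.76900)(1 − 0.76252) = 0.945

0.945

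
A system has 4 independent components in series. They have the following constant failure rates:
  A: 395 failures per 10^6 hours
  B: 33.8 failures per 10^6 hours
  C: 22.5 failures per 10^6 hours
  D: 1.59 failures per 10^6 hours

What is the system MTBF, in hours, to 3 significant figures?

2210

Series of exponential components: λ_sys = Σ λ_i
λ_sys = 0.000395 + 0.0000338 + 0.0000225 + 0.00000159 = 4.5289e-04 /h
MTBF = 1 / λ_sys = 2210 h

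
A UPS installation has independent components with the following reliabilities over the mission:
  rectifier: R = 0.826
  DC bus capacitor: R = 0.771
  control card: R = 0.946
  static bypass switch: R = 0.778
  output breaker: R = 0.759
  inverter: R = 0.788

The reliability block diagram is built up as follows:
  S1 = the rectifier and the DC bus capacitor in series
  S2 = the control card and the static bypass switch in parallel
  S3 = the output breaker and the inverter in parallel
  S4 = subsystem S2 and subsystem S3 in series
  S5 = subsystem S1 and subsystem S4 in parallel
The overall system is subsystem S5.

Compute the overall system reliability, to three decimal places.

0.977

Series (rectifier and DC bus capacitor): 0.82600 × 0.77100 = 0.63685
Parallel (control card and static bypass switch): 1 − (1 − 0.94600)(1 − 0.77800) = 0.98801
Parallel (output breaker and inverter): 1 − (1 − 0.75900)(1 − 0.78800) = 0.94891
Series ([0.98801] and [0.94891]): 0.98801 × 0.94891 = 0.93753
Parallel ([0.63685] and [0.93753]): 1 − (1 − 0.63685)(1 − 0.93753) = 0.977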